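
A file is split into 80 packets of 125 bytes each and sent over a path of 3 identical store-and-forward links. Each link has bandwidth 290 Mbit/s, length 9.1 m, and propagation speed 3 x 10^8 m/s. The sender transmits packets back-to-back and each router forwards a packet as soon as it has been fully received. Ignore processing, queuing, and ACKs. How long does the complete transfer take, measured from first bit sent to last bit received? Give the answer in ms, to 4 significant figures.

0.2828 ms

Per-hop transmission t_tx = L/R = 1000/290000000 = 0.00344828 ms.
Per-hop propagation t_prop = 9.1/300000000 = 3.03333e-05 ms.
Pipeline fill: first packet needs 3·t_tx to clear all hops; remaining 79 packets each add one t_tx.
Total = (3+80-1)·t_tx + 3·t_prop = 82·0.00344828 + 3·3.03333e-05 = 0.2828 ms.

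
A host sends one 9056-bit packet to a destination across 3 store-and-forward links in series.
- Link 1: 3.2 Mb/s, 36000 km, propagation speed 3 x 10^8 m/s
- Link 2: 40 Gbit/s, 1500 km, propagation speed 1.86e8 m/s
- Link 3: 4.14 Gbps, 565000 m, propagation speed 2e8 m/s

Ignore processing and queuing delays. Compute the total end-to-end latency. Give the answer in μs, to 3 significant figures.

134000 μs

Transmission delays (L/R per hop): 2830, 0.2264, 2.18744 μs; sum = 2832.41 μs.
Propagation delays (d/s per hop): 120000, 8064.52, 2825 μs; sum = 130890 μs.
End-to-end = 134000 μs.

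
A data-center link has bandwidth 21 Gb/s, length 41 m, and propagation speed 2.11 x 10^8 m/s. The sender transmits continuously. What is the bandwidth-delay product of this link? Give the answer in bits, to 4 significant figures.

4081 bits

Propagation delay = 41 / 211000000 = 1.94313e-07 s.
BDP = R × t_prop = 21000000000 × 1.94313e-07 = 4080.57 bits.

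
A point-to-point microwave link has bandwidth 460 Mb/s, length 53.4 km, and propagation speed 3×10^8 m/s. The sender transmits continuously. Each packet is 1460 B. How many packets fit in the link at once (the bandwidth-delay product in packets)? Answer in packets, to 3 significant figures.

7.01 packets

Propagation delay = 53400 / 300000000 = 0.000178 s.
BDP = R × t_prop = 460000000 × 0.000178 = 81880 bits.
In packets of 11680 bits: 7.01 packets.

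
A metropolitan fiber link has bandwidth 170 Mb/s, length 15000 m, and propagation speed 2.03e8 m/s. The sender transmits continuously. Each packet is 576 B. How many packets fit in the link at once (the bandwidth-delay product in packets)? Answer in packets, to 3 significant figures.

2.73 packets

Propagation delay = 15000 / 2.03e+08 = 7.38916e-05 s.
BDP = R × t_prop = 170000000 × 7.38916e-05 = 12561.6 bits.
In packets of 4608 bits: 2.73 packets.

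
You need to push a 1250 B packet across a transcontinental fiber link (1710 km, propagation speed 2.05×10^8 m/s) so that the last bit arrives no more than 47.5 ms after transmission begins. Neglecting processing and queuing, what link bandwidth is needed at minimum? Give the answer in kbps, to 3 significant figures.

255 kbps

L = 10000 bits.
Propagation delay = 1710000 / 2.05e+08 = 8.34146 ms.
Transmission budget = 47.5 − 8.34146 = 39.1585 ms.
R ≥ L / t_tx = 10000 bits / 0.0391585 s = 255 kbps.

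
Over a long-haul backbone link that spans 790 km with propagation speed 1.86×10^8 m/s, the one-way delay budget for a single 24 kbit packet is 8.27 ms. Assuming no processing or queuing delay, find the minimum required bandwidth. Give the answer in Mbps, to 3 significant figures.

Propagation delay = 790000 / 186000000 = 4.24731 ms.
Transmission budget = 8.27 − 4.24731 = 4.02269 ms.
R ≥ L / t_tx = 24000 bits / 0.00402269 s = 5.97 Mbps.

5.97 Mbps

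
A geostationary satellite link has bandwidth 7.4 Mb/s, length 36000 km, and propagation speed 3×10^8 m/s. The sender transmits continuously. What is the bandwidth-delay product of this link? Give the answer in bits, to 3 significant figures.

Propagation delay = 36000000 / 300000000 = 0.12 s.
BDP = R × t_prop = 7400000 × 0.12 = 888000 bits.

888000 bits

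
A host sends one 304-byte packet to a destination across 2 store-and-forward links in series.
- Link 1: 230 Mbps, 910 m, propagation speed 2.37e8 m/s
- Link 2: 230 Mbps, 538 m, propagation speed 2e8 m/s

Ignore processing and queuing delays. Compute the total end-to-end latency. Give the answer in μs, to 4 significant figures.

L = 304 × 8 = 2432 bits.
Transmission delay per hop = L/R = 2432/230000000 = 10.5739 μs; 2 hops → 21.1478 μs.
Propagation delays (d/s per hop): 3.83966, 2.69 μs; sum = 6.52966 μs.
End-to-end = 27.68 μs.

27.68 μs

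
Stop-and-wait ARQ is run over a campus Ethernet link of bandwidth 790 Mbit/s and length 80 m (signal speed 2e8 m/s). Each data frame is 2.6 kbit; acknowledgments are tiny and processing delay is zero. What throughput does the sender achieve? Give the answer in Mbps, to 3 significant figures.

636 Mbps

t_tx = L/R = 2600/790000000 = 3.29114e-06 s.
t_prop = 80/200000000 = 4e-07 s; RTT = 8e-07 s.
Cycle = t_tx + RTT = 4.09114e-06 s.
Throughput = L / cycle = 2600 / 4.09114e-06 = 636 Mbps.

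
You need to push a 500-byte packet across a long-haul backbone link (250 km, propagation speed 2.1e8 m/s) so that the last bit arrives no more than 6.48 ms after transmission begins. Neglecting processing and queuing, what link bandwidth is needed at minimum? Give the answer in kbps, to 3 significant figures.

756 kbps

L = 4000 bits.
Propagation delay = 250000 / 210000000 = 1.19048 ms.
Transmission budget = 6.48 − 1.19048 = 5.28952 ms.
R ≥ L / t_tx = 4000 bits / 0.00528952 s = 756 kbps.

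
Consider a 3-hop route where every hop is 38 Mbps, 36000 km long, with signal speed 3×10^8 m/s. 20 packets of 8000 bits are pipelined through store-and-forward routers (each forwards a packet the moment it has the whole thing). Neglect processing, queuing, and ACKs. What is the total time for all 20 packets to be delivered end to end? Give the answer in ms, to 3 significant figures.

Per-hop transmission t_tx = L/R = 8000/38000000 = 0.210526 ms.
Per-hop propagation t_prop = 36000000/300000000 = 120 ms.
Pipeline fill: first packet needs 3·t_tx to clear all hops; remaining 19 packets each add one t_tx.
Total = (3+20-1)·t_tx + 3·t_prop = 22·0.210526 + 3·120 = 365 ms.

365 ms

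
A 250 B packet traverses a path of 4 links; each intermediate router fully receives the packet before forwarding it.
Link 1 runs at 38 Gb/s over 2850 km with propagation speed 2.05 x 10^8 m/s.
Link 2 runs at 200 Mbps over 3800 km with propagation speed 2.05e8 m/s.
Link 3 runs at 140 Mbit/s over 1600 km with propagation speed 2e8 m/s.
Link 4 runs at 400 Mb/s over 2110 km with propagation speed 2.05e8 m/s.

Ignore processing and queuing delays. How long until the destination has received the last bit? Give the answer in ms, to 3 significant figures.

L = 250 × 8 = 2000 bits.
Transmission delays (L/R per hop): 5.26316e-05, 0.01, 0.0142857, 0.005 ms; sum = 0.0293383 ms.
Propagation delays (d/s per hop): 13.9024, 18.5366, 8, 10.2927 ms; sum = 50.7317 ms.
End-to-end = 50.8 ms.

50.8 ms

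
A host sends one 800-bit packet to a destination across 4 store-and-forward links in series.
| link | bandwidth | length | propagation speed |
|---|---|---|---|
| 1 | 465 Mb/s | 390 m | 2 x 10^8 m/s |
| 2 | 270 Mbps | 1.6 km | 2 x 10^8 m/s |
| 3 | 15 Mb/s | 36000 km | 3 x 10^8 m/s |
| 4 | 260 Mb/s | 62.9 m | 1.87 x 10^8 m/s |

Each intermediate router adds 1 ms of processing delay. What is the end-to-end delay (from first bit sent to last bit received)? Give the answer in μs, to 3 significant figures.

Transmission delays (L/R per hop): 1.72043, 2.96296, 53.3333, 3.07692 μs; sum = 61.0936 μs.
Propagation delays (d/s per hop): 1.95, 8, 120000, 0.336364 μs; sum = 120010 μs.
Processing at 3 router(s): 3 × 1 ms = 3000 μs.
End-to-end = 123000 μs.

123000 μs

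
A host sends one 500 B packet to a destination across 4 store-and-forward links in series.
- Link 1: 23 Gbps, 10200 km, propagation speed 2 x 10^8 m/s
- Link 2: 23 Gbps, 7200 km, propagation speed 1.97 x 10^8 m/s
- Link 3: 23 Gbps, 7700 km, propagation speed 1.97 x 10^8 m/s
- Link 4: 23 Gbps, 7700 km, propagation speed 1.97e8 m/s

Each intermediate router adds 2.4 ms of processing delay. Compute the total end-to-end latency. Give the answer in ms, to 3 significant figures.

L = 500 × 8 = 4000 bits.
Transmission delay per hop = L/R = 4000/23000000000 = 0.000173913 ms; 4 hops → 0.000695652 ms.
Propagation delays (d/s per hop): 51, 36.5482, 39.0863, 39.0863 ms; sum = 165.721 ms.
Processing at 3 router(s): 3 × 2.4 ms = 7.2 ms.
End-to-end = 173 ms.

173 ms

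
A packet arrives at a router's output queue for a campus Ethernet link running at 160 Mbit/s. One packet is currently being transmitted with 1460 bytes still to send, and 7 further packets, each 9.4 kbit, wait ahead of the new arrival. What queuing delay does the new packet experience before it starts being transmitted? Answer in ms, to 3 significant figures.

0.484 ms

Each queued packet: L/R = 9400/160000000 = 0.05875 ms.
7 queued → 0.41125 ms.
Plus remaining 11680 bits of current packet: 0.073 ms.
Queuing delay = 0.484 ms.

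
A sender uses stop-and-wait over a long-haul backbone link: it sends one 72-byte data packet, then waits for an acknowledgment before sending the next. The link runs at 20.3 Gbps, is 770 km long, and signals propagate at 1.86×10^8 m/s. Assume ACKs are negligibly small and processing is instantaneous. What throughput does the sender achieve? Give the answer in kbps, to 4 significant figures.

t_tx = L/R = 576/20300000000 = 2.83744e-08 s.
t_prop = 770000/186000000 = 0.00413978 s; RTT = 0.00827957 s.
Cycle = t_tx + RTT = 0.0082796 s.
Throughput = L / cycle = 576 / 0.0082796 = 69.57 kbps.

69.57 kbps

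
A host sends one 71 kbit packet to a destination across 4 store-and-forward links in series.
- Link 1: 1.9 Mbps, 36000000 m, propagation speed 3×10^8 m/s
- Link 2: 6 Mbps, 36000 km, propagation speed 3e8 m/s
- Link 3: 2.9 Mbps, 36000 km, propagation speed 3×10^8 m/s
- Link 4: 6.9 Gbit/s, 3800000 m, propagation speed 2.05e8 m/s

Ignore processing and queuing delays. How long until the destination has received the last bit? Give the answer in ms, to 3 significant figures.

L = 71000 bits.
Transmission delays (L/R per hop): 37.3684, 11.8333, 24.4828, 0.0102899 ms; sum = 73.6948 ms.
Propagation delays (d/s per hop): 120, 120, 120, 18.5366 ms; sum = 378.537 ms.
End-to-end = 452 ms.

452 ms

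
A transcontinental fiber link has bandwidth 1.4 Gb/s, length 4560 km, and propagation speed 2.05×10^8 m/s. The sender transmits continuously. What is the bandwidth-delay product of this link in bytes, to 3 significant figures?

3890000 bytes

Propagation delay = 4560000 / 2.05e+08 = 0.0222439 s.
BDP = R × t_prop = 1400000000 × 0.0222439 = 31141500 bits.
In bytes: 31141500/8 = 3890000 bytes.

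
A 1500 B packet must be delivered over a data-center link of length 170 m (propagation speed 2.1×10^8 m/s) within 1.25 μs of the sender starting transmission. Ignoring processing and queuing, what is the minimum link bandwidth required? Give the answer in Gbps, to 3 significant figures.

L = 12000 bits.
Propagation delay = 170 / 210000000 = 0.809524 μs.
Transmission budget = 1.25 − 0.809524 = 0.440476 μs.
R ≥ L / t_tx = 12000 bits / 4.40476e-07 s = 27.2 Gbps.

27.2 Gbps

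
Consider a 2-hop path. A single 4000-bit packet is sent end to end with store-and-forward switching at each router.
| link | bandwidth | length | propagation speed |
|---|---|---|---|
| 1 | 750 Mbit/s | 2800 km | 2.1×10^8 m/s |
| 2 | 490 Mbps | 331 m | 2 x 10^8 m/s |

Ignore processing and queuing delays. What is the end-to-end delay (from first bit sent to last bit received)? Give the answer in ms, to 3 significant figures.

Transmission delays (L/R per hop): 0.00533333, 0.00816327 ms; sum = 0.0134966 ms.
Propagation delays (d/s per hop): 13.3333, 0.001655 ms; sum = 13.335 ms.
End-to-end = 13.3 ms.

13.3 ms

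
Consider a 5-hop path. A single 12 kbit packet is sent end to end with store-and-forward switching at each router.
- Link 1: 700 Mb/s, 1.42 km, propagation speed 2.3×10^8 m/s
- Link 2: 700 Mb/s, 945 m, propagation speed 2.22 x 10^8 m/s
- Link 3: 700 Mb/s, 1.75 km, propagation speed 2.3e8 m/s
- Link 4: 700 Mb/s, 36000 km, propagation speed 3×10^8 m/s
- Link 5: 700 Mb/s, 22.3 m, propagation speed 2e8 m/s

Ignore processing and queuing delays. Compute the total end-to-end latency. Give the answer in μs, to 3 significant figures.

120000 μs

L = 12000 bits.
Transmission delay per hop = L/R = 12000/700000000 = 17.1429 μs; 5 hops → 85.7143 μs.
Propagation delays (d/s per hop): 6.17391, 4.25676, 7.6087, 120000, 0.1115 μs; sum = 120018 μs.
End-to-end = 120000 μs.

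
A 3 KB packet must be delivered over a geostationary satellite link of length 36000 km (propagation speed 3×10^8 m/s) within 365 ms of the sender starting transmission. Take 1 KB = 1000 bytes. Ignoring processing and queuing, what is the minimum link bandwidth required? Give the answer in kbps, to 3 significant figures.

98.0 kbps

L = 24000 bits.
Propagation delay = 36000000 / 300000000 = 120 ms.
Transmission budget = 365 − 120 = 245 ms.
R ≥ L / t_tx = 24000 bits / 0.245 s = 98.0 kbps.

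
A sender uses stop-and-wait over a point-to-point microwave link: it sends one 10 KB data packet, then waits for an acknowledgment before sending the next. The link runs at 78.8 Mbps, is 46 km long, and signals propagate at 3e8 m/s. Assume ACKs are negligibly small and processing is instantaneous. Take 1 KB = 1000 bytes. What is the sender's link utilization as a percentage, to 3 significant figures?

76.8 %

t_tx = L/R = 80000/78800000 = 0.00101523 s.
t_prop = 46000/300000000 = 0.000153333 s; RTT = 0.000306667 s.
Cycle = t_tx + RTT = 0.0013219 s.
Utilization = t_tx / cycle = 0.00101523/0.0013219 = 76.8 %.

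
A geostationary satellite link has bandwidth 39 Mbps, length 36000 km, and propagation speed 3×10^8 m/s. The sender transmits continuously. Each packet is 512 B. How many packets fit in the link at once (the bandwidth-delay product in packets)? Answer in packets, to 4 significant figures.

Propagation delay = 36000000 / 300000000 = 0.12 s.
BDP = R × t_prop = 39000000 × 0.12 = 4680000 bits.
In packets of 4096 bits: 1143 packets.

1143 packets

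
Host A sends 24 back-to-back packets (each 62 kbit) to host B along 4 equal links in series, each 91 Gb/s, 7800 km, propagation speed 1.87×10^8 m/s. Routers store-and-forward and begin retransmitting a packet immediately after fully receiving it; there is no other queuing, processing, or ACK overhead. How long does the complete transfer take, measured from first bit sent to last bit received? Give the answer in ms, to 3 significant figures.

Per-hop transmission t_tx = L/R = 62000/91000000000 = 0.000681319 ms.
Per-hop propagation t_prop = 7800000/187000000 = 41.7112 ms.
Pipeline fill: first packet needs 4·t_tx to clear all hops; remaining 23 packets each add one t_tx.
Total = (4+24-1)·t_tx + 4·t_prop = 27·0.000681319 + 4·41.7112 = 167 ms.

167 ms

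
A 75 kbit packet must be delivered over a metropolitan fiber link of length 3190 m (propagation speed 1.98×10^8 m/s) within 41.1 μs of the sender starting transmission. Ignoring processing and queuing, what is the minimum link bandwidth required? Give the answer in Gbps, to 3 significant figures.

3.00 Gbps

Propagation delay = 3190 / 198000000 = 16.1111 μs.
Transmission budget = 41.1 − 16.1111 = 24.9889 μs.
R ≥ L / t_tx = 75000 bits / 2.49889e-05 s = 3.00 Gbps.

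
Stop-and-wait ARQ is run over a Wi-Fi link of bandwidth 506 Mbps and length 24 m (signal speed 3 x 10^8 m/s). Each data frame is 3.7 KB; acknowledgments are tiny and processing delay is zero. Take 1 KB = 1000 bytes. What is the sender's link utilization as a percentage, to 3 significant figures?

t_tx = L/R = 29600/506000000 = 5.8498e-05 s.
t_prop = 24/300000000 = 8e-08 s; RTT = 1.6e-07 s.
Cycle = t_tx + RTT = 5.8658e-05 s.
Utilization = t_tx / cycle = 5.8498e-05/5.8658e-05 = 99.7 %.

99.7 %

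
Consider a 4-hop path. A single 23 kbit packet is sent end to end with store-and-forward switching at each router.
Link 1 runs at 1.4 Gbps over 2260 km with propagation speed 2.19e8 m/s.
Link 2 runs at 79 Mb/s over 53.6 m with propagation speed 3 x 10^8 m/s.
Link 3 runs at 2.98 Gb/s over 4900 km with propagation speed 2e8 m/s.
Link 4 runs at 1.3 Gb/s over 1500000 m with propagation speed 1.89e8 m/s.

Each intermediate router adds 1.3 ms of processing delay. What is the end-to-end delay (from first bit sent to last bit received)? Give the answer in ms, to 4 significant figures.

46.99 ms

L = 23000 bits.
Transmission delays (L/R per hop): 0.0164286, 0.291139, 0.00771812, 0.0176923 ms; sum = 0.332978 ms.
Propagation delays (d/s per hop): 10.3196, 0.000178667, 24.5, 7.93651 ms; sum = 42.7563 ms.
Processing at 3 router(s): 3 × 1.3 ms = 3.9 ms.
End-to-end = 46.99 ms.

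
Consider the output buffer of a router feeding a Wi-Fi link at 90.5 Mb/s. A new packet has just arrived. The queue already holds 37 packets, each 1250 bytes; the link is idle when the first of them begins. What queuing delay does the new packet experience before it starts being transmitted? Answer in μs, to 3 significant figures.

4090 μs

Each queued packet: L/R = 10000/90500000 = 110.497 μs.
37 queued → 4088.4 μs.
Queuing delay = 4090 μs.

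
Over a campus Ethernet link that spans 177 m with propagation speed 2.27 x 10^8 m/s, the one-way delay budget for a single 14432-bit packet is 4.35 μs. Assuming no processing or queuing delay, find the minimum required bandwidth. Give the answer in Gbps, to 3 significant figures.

4.04 Gbps

Propagation delay = 177 / 227000000 = 0.779736 μs.
Transmission budget = 4.35 − 0.779736 = 3.57026 μs.
R ≥ L / t_tx = 14432 bits / 3.57026e-06 s = 4.04 Gbps.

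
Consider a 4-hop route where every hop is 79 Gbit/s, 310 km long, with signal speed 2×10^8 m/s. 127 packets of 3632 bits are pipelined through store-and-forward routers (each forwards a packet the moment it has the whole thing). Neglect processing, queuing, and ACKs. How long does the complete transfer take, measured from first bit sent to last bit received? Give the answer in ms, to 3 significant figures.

Per-hop transmission t_tx = L/R = 3632/79000000000 = 4.59747e-05 ms.
Per-hop propagation t_prop = 310000/200000000 = 1.55 ms.
Pipeline fill: first packet needs 4·t_tx to clear all hops; remaining 126 packets each add one t_tx.
Total = (4+127-1)·t_tx + 4·t_prop = 130·4.59747e-05 + 4·1.55 = 6.21 ms.

6.21 ms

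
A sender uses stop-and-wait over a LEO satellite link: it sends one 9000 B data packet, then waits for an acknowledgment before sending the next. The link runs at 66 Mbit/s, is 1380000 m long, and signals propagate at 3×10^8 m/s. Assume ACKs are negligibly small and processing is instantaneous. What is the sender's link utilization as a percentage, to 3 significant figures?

t_tx = L/R = 72000/66000000 = 0.00109091 s.
t_prop = 1380000/300000000 = 0.0046 s; RTT = 0.0092 s.
Cycle = t_tx + RTT = 0.0102909 s.
Utilization = t_tx / cycle = 0.00109091/0.0102909 = 10.6 %.

10.6 %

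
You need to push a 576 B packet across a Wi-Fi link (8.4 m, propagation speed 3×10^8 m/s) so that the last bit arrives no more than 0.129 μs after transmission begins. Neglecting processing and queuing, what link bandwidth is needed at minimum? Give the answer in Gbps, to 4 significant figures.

45.62 Gbps

L = 4608 bits.
Propagation delay = 8.4 / 300000000 = 0.028 μs.
Transmission budget = 0.129 − 0.028 = 0.101 μs.
R ≥ L / t_tx = 4608 bits / 1.01e-07 s = 45.62 Gbps.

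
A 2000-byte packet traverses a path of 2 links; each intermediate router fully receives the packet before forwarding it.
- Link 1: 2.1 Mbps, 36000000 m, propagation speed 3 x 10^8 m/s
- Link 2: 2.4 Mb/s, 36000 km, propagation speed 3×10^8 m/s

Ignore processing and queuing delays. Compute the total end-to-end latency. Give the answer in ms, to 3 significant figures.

254 ms

L = 2000 × 8 = 16000 bits.
Transmission delays (L/R per hop): 7.61905, 6.66667 ms; sum = 14.2857 ms.
Propagation delays (d/s per hop): 120, 120 ms; sum = 240 ms.
End-to-end = 254 ms.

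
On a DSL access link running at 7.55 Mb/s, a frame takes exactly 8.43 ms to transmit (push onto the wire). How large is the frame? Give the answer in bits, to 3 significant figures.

63600 bits

L = R × t_tx = 7550000 b/s × 0.00843 s = 63646.5 bits.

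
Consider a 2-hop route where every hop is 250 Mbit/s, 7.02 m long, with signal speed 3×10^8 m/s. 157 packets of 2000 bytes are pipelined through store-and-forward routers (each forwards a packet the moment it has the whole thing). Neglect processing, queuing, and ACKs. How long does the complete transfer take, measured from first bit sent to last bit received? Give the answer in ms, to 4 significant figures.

10.11 ms

Per-hop transmission t_tx = L/R = 16000/250000000 = 0.064 ms.
Per-hop propagation t_prop = 7.02/300000000 = 2.34e-05 ms.
Pipeline fill: first packet needs 2·t_tx to clear all hops; remaining 156 packets each add one t_tx.
Total = (2+157-1)·t_tx + 2·t_prop = 158·0.064 + 2·2.34e-05 = 10.11 ms.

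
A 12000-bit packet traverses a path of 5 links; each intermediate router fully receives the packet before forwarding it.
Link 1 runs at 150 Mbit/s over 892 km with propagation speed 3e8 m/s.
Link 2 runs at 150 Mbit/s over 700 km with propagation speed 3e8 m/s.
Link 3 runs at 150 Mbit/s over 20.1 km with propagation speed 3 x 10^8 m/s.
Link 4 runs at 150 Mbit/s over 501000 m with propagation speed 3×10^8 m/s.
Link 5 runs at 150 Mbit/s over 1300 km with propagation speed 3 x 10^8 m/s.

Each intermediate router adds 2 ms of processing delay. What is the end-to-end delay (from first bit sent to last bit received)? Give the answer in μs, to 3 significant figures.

19800 μs

Transmission delay per hop = L/R = 12000/150000000 = 80 μs; 5 hops → 400 μs.
Propagation delays (d/s per hop): 2973.33, 2333.33, 67, 1670, 4333.33 μs; sum = 11377 μs.
Processing at 4 router(s): 4 × 2 ms = 8000 μs.
End-to-end = 19800 μs.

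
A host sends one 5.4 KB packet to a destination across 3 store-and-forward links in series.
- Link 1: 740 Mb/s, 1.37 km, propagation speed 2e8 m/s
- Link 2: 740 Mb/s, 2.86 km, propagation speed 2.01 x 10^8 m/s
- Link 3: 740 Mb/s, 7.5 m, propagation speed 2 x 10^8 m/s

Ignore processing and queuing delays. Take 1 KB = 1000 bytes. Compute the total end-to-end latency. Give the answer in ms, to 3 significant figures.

L = 43200 bits.
Transmission delay per hop = L/R = 43200/740000000 = 0.0583784 ms; 3 hops → 0.175135 ms.
Propagation delays (d/s per hop): 0.00685, 0.0142289, 3.75e-05 ms; sum = 0.0211164 ms.
End-to-end = 0.196 ms.

0.196 ms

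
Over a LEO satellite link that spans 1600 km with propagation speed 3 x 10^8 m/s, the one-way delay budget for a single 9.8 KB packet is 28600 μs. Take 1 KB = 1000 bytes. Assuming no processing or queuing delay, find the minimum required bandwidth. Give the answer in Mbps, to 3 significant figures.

L = 78400 bits.
Propagation delay = 1600000 / 300000000 = 5333.33 μs.
Transmission budget = 28600 − 5333.33 = 23266.7 μs.
R ≥ L / t_tx = 78400 bits / 0.0232667 s = 3.37 Mbps.

3.37 Mbps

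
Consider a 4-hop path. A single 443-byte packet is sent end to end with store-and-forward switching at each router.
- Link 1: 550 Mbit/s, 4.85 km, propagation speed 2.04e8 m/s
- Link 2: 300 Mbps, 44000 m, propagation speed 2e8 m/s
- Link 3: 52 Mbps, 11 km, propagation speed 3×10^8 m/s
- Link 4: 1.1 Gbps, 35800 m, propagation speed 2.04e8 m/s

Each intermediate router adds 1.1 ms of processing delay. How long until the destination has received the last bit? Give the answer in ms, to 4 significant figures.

3.846 ms

L = 443 × 8 = 3544 bits.
Transmission delays (L/R per hop): 0.00644364, 0.0118133, 0.0681538, 0.00322182 ms; sum = 0.0896326 ms.
Propagation delays (d/s per hop): 0.0237745, 0.22, 0.0366667, 0.17549 ms; sum = 0.455931 ms.
Processing at 3 router(s): 3 × 1.1 ms = 3.3 ms.
End-to-end = 3.846 ms.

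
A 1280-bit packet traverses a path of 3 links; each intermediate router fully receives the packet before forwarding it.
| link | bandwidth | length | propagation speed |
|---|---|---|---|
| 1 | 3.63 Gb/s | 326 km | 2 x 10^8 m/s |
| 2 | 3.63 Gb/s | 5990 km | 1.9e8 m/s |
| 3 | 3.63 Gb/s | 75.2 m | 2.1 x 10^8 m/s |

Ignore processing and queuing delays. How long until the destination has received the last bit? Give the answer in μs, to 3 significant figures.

Transmission delay per hop = L/R = 1280/3630000000 = 0.352617 μs; 3 hops → 1.05785 μs.
Propagation delays (d/s per hop): 1630, 31526.3, 0.358095 μs; sum = 33156.7 μs.
End-to-end = 33200 μs.

33200 μs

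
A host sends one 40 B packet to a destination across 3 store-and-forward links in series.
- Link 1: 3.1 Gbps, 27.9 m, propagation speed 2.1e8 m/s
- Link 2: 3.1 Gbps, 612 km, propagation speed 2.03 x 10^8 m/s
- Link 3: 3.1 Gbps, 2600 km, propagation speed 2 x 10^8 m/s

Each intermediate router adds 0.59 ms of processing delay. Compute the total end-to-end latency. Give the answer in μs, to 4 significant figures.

17200 μs

L = 40 × 8 = 320 bits.
Transmission delay per hop = L/R = 320/3100000000 = 0.103226 μs; 3 hops → 0.309677 μs.
Propagation delays (d/s per hop): 0.132857, 3014.78, 13000 μs; sum = 16014.9 μs.
Processing at 2 router(s): 2 × 0.59 ms = 1180 μs.
End-to-end = 17200 μs.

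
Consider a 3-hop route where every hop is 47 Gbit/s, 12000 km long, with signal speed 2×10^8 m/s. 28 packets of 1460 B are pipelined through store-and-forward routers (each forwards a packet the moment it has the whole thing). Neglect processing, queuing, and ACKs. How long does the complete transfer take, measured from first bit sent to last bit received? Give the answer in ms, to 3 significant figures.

Per-hop transmission t_tx = L/R = 11680/47000000000 = 0.000248511 ms.
Per-hop propagation t_prop = 12000000/200000000 = 60 ms.
Pipeline fill: first packet needs 3·t_tx to clear all hops; remaining 27 packets each add one t_tx.
Total = (3+28-1)·t_tx + 3·t_prop = 30·0.000248511 + 3·60 = 180 ms.

180 ms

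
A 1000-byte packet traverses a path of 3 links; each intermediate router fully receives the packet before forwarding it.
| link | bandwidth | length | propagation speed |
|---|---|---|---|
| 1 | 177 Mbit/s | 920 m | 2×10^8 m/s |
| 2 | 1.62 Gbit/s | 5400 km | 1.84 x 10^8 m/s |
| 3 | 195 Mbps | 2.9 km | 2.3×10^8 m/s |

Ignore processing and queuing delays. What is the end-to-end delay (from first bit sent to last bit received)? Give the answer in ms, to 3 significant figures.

L = 1000 × 8 = 8000 bits.
Transmission delays (L/R per hop): 0.0451977, 0.00493827, 0.0410256 ms; sum = 0.0911617 ms.
Propagation delays (d/s per hop): 0.0046, 29.3478, 0.0126087 ms; sum = 29.365 ms.
End-to-end = 29.5 ms.

29.5 ms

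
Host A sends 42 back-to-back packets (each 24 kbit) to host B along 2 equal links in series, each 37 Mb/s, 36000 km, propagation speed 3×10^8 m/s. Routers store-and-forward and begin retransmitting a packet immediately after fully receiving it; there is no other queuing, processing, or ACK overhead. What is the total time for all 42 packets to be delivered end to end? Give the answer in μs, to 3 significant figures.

268000 μs

Per-hop transmission t_tx = L/R = 24000/37000000 = 648.649 μs.
Per-hop propagation t_prop = 36000000/300000000 = 120000 μs.
Pipeline fill: first packet needs 2·t_tx to clear all hops; remaining 41 packets each add one t_tx.
Total = (2+42-1)·t_tx + 2·t_prop = 43·648.649 + 2·120000 = 268000 μs.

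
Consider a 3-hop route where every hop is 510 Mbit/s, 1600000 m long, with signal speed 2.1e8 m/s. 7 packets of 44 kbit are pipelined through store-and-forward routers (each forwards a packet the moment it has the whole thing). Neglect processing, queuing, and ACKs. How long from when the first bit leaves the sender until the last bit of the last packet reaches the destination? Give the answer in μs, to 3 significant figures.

Per-hop transmission t_tx = L/R = 44000/510000000 = 86.2745 μs.
Per-hop propagation t_prop = 1600000/210000000 = 7619.05 μs.
Pipeline fill: first packet needs 3·t_tx to clear all hops; remaining 6 packets each add one t_tx.
Total = (3+7-1)·t_tx + 3·t_prop = 9·86.2745 + 3·7619.05 = 23600 μs.

23600 μs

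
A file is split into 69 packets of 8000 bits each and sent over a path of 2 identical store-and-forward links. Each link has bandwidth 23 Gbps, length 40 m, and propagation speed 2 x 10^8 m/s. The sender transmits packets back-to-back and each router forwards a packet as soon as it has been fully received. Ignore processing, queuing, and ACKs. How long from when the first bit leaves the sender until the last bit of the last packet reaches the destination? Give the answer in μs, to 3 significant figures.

24.7 μs

Per-hop transmission t_tx = L/R = 8000/23000000000 = 0.347826 μs.
Per-hop propagation t_prop = 40/200000000 = 0.2 μs.
Pipeline fill: first packet needs 2·t_tx to clear all hops; remaining 68 packets each add one t_tx.
Total = (2+69-1)·t_tx + 2·t_prop = 70·0.347826 + 2·0.2 = 24.7 μs.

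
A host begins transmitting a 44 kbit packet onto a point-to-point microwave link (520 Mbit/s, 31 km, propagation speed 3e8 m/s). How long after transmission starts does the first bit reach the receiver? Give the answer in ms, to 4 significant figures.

0.1033 ms

First bit experiences only propagation delay: d/s = 31000/300000000 = 0.1033 ms.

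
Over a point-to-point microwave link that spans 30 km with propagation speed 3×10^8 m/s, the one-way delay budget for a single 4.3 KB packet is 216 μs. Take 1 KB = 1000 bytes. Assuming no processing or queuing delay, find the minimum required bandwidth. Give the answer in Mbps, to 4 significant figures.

L = 34400 bits.
Propagation delay = 30000 / 300000000 = 100 μs.
Transmission budget = 216 − 100 = 116 μs.
R ≥ L / t_tx = 34400 bits / 0.000116 s = 296.6 Mbps.

296.6 Mbps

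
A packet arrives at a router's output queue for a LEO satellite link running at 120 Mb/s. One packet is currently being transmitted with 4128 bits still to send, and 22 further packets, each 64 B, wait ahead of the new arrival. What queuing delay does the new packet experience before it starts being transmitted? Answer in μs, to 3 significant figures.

128 μs

Each queued packet: L/R = 512/120000000 = 4.26667 μs.
22 queued → 93.8667 μs.
Plus remaining 4128 bits of current packet: 34.4 μs.
Queuing delay = 128 μs.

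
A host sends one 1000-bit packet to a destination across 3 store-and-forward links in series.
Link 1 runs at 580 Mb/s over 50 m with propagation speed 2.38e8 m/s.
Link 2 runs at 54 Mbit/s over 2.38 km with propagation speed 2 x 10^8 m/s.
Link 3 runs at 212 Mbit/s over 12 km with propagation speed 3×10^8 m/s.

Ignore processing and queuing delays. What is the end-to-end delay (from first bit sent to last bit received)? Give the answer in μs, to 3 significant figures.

77.1 μs

Transmission delays (L/R per hop): 1.72414, 18.5185, 4.71698 μs; sum = 24.9596 μs.
Propagation delays (d/s per hop): 0.210084, 11.9, 40 μs; sum = 52.1101 μs.
End-to-end = 77.1 μs.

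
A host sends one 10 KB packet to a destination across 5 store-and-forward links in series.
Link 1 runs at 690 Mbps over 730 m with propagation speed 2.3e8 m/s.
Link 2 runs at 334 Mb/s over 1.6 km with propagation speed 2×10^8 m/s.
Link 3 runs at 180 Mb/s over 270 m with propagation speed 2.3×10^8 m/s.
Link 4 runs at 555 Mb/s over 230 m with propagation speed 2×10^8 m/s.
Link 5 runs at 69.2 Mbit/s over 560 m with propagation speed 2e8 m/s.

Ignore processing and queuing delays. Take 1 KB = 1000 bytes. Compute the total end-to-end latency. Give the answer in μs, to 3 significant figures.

2120 μs

L = 80000 bits.
Transmission delays (L/R per hop): 115.942, 239.521, 444.444, 144.144, 1156.07 μs; sum = 2100.12 μs.
Propagation delays (d/s per hop): 3.17391, 8, 1.17391, 1.15, 2.8 μs; sum = 16.2978 μs.
End-to-end = 2120 μs.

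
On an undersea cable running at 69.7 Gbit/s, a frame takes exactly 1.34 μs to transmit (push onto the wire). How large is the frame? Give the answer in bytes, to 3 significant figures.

11700 bytes

L = R × t_tx = 69700000000 b/s × 1.34e-06 s = 93398 bits.
In bytes: 93398 / 8 = 11700 bytes.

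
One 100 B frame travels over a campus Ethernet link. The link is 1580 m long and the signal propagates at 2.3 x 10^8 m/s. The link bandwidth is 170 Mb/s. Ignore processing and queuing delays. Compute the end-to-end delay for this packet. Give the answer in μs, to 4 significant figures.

11.58 μs

L = 100 × 8 = 800 bits.
Transmission delay = L/R = 800 / 170000000 = 4.70588 μs.
Propagation delay = d/s = 1580 m / 2.3e+08 m/s = 6.86957 μs.
Total = 11.58 μs.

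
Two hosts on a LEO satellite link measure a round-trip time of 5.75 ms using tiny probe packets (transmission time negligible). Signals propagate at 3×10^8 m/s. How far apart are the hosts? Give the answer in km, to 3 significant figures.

863 km

One-way propagation = RTT/2 = 2.875 ms.
d = s × t = 300000000 × 0.002875 = 863 km.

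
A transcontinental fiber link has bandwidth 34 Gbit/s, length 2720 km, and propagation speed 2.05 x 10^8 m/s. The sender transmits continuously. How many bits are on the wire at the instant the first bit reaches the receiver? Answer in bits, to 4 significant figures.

Propagation delay = 2720000 / 2.05e+08 = 0.0132683 s.
BDP = R × t_prop = 34000000000 × 0.0132683 = 451122000 bits.

451100000 bits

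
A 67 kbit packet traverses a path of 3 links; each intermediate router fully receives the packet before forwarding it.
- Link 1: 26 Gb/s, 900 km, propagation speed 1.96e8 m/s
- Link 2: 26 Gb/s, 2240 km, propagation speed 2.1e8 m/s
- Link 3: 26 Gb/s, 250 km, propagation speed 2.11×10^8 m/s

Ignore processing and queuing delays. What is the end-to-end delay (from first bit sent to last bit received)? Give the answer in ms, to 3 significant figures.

16.5 ms

L = 67000 bits.
Transmission delay per hop = L/R = 67000/26000000000 = 0.00257692 ms; 3 hops → 0.00773077 ms.
Propagation delays (d/s per hop): 4.59184, 10.6667, 1.18483 ms; sum = 16.4433 ms.
End-to-end = 16.5 ms.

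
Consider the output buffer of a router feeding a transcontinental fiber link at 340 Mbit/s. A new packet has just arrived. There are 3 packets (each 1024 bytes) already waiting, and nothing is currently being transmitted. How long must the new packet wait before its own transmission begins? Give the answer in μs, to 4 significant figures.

Each queued packet: L/R = 8192/340000000 = 24.0941 μs.
3 queued → 72.2824 μs.
Queuing delay = 72.28 μs.

72.28 μs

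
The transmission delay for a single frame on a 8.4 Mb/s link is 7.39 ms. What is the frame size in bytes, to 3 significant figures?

7760 bytes

L = R × t_tx = 8400000 b/s × 0.00739 s = 62076 bits.
In bytes: 62076 / 8 = 7760 bytes.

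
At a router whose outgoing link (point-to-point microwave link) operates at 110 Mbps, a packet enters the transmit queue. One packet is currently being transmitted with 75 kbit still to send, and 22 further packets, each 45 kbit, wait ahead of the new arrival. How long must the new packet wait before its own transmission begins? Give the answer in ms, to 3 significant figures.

Each queued packet: L/R = 45000/110000000 = 0.409091 ms.
22 queued → 9 ms.
Plus remaining 75000 bits of current packet: 0.681818 ms.
Queuing delay = 9.68 ms.

9.68 ms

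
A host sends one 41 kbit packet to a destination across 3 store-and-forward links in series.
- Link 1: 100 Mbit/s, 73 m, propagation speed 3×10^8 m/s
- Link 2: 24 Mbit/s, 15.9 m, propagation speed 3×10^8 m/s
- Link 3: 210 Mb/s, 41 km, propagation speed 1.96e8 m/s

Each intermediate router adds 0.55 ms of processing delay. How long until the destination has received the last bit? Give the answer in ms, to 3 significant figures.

L = 41000 bits.
Transmission delays (L/R per hop): 0.41, 1.70833, 0.195238 ms; sum = 2.31357 ms.
Propagation delays (d/s per hop): 0.000243333, 5.3e-05, 0.209184 ms; sum = 0.20948 ms.
Processing at 2 router(s): 2 × 0.55 ms = 1.1 ms.
End-to-end = 3.62 ms.

3.62 ms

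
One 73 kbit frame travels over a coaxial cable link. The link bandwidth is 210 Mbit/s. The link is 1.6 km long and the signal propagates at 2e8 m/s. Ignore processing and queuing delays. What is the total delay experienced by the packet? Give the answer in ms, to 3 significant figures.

L = 73000 bits.
Transmission delay = L/R = 73000 / 210000000 = 0.347619 ms.
Propagation delay = d/s = 1600 m / 200000000 m/s = 0.008 ms.
Total = 0.356 ms.

0.356 ms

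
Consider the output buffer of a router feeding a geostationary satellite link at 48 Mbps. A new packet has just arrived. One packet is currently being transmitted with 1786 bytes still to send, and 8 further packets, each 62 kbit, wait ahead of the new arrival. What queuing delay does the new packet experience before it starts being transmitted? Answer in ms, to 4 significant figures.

10.63 ms

Each queued packet: L/R = 62000/48000000 = 1.29167 ms.
8 queued → 10.3333 ms.
Plus remaining 14288 bits of current packet: 0.297667 ms.
Queuing delay = 10.63 ms.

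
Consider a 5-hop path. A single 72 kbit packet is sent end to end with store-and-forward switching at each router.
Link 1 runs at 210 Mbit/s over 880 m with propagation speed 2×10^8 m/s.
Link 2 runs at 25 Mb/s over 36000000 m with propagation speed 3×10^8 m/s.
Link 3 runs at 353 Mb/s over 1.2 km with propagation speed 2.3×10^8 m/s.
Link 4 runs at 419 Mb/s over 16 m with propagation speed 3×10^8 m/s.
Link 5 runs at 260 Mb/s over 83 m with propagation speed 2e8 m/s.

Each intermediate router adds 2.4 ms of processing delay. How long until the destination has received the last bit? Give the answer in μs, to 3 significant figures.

133000 μs

L = 72000 bits.
Transmission delays (L/R per hop): 342.857, 2880, 203.966, 171.838, 276.923 μs; sum = 3875.58 μs.
Propagation delays (d/s per hop): 4.4, 120000, 5.21739, 0.0533333, 0.415 μs; sum = 120010 μs.
Processing at 4 router(s): 4 × 2.4 ms = 9600 μs.
End-to-end = 133000 μs.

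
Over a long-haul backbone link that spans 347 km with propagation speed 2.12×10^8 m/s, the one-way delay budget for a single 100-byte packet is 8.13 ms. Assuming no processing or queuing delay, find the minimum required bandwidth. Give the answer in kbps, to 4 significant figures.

123.2 kbps

L = 800 bits.
Propagation delay = 347000 / 212000000 = 1.63679 ms.
Transmission budget = 8.13 − 1.63679 = 6.49321 ms.
R ≥ L / t_tx = 800 bits / 0.00649321 s = 123.2 kbps.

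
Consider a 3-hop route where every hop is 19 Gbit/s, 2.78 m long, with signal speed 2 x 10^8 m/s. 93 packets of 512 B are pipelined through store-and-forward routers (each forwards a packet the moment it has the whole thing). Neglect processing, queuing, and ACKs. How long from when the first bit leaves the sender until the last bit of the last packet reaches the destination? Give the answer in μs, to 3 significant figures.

20.5 μs

Per-hop transmission t_tx = L/R = 4096/19000000000 = 0.215579 μs.
Per-hop propagation t_prop = 2.78/200000000 = 0.0139 μs.
Pipeline fill: first packet needs 3·t_tx to clear all hops; remaining 92 packets each add one t_tx.
Total = (3+93-1)·t_tx + 3·t_prop = 95·0.215579 + 3·0.0139 = 20.5 μs.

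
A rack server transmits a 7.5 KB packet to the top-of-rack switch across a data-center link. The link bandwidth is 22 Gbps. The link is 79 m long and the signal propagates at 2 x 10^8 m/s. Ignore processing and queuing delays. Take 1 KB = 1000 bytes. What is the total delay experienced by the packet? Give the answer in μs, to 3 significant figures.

L = 60000 bits.
Transmission delay = L/R = 60000 / 22000000000 = 2.72727 μs.
Propagation delay = d/s = 79 m / 200000000 m/s = 0.395 μs.
Total = 3.12 μs.

3.12 μs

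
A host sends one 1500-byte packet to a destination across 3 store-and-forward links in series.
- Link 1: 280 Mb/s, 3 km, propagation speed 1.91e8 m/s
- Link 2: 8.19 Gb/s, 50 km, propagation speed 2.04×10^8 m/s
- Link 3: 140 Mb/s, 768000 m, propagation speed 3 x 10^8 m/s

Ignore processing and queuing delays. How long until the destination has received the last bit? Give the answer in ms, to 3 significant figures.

2.95 ms

L = 1500 × 8 = 12000 bits.
Transmission delays (L/R per hop): 0.0428571, 0.0014652, 0.0857143 ms; sum = 0.130037 ms.
Propagation delays (d/s per hop): 0.0157068, 0.245098, 2.56 ms; sum = 2.8208 ms.
End-to-end = 2.95 ms.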